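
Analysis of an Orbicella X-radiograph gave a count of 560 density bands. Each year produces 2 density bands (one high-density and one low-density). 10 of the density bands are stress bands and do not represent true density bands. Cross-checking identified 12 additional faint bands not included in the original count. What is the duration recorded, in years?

Correcting the raw count gives 560 − 10 + 12 = 562 true density bands.
With 2 density bands per year, 562 / 2 = 281 years.

281 years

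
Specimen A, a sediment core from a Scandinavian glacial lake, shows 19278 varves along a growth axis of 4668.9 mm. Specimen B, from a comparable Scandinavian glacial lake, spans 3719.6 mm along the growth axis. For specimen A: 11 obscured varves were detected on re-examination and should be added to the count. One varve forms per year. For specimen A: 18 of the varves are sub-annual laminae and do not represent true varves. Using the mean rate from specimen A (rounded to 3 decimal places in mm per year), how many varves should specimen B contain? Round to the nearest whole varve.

15370 varves

Specimen A: after corrections the count is 19278 − 18 + 11 = 19271 varves.
A: Mean rate = 4668.9 mm / 19271 years ≈ 0.242 mm/year.
For B, 3719.6 / 0.242 = 15370.25 years ≈ 15370 varves.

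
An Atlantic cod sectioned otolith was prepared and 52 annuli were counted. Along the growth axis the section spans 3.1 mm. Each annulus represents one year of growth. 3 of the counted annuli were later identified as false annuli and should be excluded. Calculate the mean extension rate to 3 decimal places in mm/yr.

After corrections the count is 52 − 3 = 49 annuli.
Extension rate ≈ 3.1 / 49 = 0.063 mm/yr.

0.063 mm/yr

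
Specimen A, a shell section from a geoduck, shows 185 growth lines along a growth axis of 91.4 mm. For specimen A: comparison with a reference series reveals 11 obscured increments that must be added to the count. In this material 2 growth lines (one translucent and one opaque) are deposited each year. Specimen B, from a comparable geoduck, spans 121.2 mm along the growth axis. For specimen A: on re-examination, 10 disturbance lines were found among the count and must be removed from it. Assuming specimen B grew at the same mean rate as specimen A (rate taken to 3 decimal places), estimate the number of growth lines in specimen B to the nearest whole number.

Specimen A: adjusted count: 185 − 10 + 11 = 186 growth lines.
Specimen A: with 2 growth lines per year, 186 / 2 = 93 years.
A: Mean rate = 91.4 mm / 93 years ≈ 0.983 mm/year.
B spans 121.2 / 0.983 = 123.30 years; at 2 growth lines per year that is 123.30 × 2 ≈ 247 growth lines.

247 growth lines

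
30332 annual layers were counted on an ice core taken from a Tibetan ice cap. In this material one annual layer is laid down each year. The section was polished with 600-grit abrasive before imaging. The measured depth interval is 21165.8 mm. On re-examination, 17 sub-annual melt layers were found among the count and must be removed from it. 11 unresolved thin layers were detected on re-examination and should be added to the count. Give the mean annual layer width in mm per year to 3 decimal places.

0.698 mm per year

After corrections the count is 30332 − 17 + 11 = 30326 annual layers.
Mean rate = 21165.8 mm / 30326 years ≈ 0.698 mm per year.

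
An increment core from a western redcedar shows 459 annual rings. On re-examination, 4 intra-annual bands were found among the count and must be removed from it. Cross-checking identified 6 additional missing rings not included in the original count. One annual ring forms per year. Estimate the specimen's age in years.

Correcting the raw count gives 459 − 4 + 6 = 461 true annual rings.
At one annual ring per year, that is 461 years.

461 yr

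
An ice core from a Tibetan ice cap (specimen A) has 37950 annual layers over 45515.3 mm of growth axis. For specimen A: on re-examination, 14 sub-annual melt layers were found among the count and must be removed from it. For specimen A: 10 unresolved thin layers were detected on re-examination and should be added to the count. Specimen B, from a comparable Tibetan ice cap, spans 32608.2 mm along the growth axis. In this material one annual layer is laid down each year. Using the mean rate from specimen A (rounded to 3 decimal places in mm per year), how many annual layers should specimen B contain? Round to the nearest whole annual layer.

Specimen A: true annual layer count = 37950 − 14 + 10 = 37946.
A: Mean rate = 45515.3 mm / 37946 years ≈ 1.199 mm per year.
For B, 32608.2 / 1.199 = 27196.16 years ≈ 27196 annual layers.

27196 annual layers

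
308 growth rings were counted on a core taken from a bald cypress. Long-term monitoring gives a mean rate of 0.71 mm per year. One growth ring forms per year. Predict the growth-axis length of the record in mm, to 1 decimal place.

218.7 mm

308 years of growth are recorded.
Predicted length = 0.71 mm/year × 308 years = 218.7 mm.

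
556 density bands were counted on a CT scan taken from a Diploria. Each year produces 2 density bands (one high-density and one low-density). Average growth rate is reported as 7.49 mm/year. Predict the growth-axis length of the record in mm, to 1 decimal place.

2082.2 mm

Dividing by 2 density bands per year: 556 / 2 = 278 years.
Length ≈ 7.49 × 278 = 2082.2 mm.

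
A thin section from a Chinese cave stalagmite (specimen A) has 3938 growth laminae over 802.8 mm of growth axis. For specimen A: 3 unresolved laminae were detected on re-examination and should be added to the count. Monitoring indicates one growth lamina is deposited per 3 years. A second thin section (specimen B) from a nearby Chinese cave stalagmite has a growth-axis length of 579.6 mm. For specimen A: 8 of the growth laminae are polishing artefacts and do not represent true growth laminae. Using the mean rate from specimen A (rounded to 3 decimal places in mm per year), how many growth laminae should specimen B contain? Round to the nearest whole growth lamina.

2841 growth laminae

Specimen A: after corrections the count is 3938 − 8 + 3 = 3933 growth laminae.
Specimen A: multiplying by 3 years per growth lamina: 3933 × 3 = 11799 years.
A: Extension rate ≈ 802.8 / 11799 = 0.068 mm/year.
Specimen B: 579.6 mm / 0.068 mm per year = 8523.53 years; at 3 years per growth lamina that is 8523.53 / 3 ≈ 2841 growth laminae.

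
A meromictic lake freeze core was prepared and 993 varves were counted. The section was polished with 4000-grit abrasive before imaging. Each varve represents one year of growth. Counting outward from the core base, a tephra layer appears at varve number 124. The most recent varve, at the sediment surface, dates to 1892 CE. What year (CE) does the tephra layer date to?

1023 CE

Between varve 124 and the sediment surface there are 993 − 124 = 869 varves.
Counting back 869 years from 1892 CE places the tephra layer in 1892 − 869 = 1023 CE.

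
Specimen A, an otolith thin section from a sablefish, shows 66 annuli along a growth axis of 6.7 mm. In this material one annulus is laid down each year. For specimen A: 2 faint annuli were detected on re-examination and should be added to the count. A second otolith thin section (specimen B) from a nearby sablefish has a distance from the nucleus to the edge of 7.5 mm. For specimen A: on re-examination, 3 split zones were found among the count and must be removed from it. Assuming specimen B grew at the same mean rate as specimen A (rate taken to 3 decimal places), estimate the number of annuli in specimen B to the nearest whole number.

73 annuli

Specimen A: adjusted count: 66 − 3 + 2 = 65 annuli.
A: Mean rate = 6.7 mm / 65 years ≈ 0.103 mm/year.
B spans 7.5 / 0.103 = 72.82 years ≈ 73 annuli.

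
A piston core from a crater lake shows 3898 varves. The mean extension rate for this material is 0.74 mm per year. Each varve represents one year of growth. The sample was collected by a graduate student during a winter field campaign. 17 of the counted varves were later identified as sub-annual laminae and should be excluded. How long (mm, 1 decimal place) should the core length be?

True varve count = 3898 − 17 = 3881.
Predicted length = 0.74 mm/year × 3881 years = 2871.9 mm.

2871.9 mm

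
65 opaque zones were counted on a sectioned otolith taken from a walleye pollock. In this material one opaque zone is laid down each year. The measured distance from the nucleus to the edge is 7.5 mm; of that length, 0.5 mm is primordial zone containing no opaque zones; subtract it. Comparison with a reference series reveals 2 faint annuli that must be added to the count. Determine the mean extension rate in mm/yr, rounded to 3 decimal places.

0.104 mm/yr

True opaque zone count = 65 + 2 = 67.
Removing the 0.5 mm offcut leaves 7.5 − 0.5 = 7.0 mm.
7.0 mm over 67 years gives 7.0 / 67 ≈ 0.104 mm/yr.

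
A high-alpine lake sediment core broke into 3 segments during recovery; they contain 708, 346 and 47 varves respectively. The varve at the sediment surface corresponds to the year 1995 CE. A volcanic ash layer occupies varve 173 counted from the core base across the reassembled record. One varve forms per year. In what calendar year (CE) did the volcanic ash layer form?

Total varves = 708 + 346 + 47 = 1101.
The volcanic ash layer sits at varve 173 from the core base, so 1101 − 173 = 928 varves formed after it.
Counting back 928 years from 1995 CE places the volcanic ash layer in 1995 − 928 = 1067 CE.

1067 CE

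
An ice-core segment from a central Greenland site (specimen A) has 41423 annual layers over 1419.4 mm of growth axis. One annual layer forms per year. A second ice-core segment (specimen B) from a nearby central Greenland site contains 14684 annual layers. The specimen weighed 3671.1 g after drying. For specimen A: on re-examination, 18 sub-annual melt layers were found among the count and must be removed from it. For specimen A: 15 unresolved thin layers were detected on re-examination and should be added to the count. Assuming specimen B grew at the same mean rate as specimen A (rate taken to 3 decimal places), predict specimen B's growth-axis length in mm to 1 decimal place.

499.3 mm

Specimen A: true annual layer count = 41423 − 18 + 15 = 41420.
A: Mean rate = 1419.4 mm / 41420 years ≈ 0.034 mm per year.
B's length ≈ 0.034 × 14684 = 499.3 mm.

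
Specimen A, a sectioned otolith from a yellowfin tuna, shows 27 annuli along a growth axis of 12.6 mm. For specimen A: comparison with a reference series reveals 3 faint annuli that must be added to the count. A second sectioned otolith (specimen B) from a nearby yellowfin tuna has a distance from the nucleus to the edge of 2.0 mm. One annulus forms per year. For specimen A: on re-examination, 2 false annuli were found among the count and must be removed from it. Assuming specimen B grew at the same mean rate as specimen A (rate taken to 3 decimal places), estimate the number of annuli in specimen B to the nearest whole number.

Specimen A: after corrections the count is 27 − 2 + 3 = 28 annuli.
A: 12.6 mm over 28 years gives 12.6 / 28 ≈ 0.450 mm per year.
For B, 2.0 / 0.450 = 4.44 years ≈ 4 annuli.

4 annuli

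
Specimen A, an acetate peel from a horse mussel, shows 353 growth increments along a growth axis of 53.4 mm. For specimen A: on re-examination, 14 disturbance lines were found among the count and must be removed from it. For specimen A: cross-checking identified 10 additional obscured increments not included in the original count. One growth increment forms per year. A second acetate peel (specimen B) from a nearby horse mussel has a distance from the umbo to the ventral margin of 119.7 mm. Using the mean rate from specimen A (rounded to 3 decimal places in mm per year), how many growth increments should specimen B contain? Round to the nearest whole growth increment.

Specimen A: after corrections the count is 353 − 14 + 10 = 349 growth increments.
A: Mean rate = 53.4 mm / 349 years ≈ 0.153 mm/year.
For B, 119.7 / 0.153 = 782.35 years ≈ 782 growth increments.

782 growth increments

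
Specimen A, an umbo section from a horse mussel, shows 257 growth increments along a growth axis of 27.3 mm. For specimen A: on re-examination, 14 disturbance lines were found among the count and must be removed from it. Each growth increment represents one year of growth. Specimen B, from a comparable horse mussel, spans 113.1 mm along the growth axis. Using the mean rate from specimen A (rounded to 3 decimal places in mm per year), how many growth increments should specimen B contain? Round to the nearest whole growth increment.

Specimen A: after corrections the count is 257 − 14 = 243 growth increments.
A: Extension rate ≈ 27.3 / 243 = 0.112 mm/yr.
Specimen B: 113.1 mm / 0.112 mm per year = 1009.82 years ≈ 1010 growth increments.

1010 growth increments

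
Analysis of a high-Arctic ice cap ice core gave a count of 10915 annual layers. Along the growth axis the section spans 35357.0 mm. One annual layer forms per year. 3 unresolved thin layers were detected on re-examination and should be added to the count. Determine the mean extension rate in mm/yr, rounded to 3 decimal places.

Adjusted count: 10915 + 3 = 10918 annual layers.
Mean rate = 35357.0 mm / 10918 years ≈ 3.238 mm/yr.

3.238 mm/yr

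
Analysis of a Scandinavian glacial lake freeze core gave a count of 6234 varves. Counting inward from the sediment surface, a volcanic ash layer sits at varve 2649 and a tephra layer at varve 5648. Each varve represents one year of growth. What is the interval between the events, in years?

2999 yr

5648 − 2649 = 2999 varves lie between the two events.
At one varve per year, 2999 years elapsed between them.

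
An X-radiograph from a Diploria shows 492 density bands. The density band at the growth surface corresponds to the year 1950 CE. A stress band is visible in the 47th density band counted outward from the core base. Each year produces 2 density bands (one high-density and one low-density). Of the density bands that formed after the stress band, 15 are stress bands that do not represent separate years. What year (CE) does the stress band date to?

1735 CE

492 − 47 = 445 density bands lie beyond the stress band toward the growth surface.
Excluding 15 false density bands: 445 − 15 = 430.
Dividing by 2 density bands per year: 430 / 2 = 215 years.
The density band at the growth surface is 1950 CE, so the stress band dates to 1950 − 215 = 1735 CE.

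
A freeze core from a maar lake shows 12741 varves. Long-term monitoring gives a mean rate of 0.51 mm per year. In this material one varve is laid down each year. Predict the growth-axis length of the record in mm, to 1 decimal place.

6497.9 mm

The record spans 12741 years at 0.51 mm per year.
Length ≈ 0.51 × 12741 = 6497.9 mm.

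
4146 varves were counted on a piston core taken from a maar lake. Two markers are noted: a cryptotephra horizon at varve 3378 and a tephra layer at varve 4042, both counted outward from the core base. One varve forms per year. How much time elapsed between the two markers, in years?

664 yr

The two markers are separated by 4042 − 3378 = 664 varves.
At one varve per year, 664 years elapsed between them.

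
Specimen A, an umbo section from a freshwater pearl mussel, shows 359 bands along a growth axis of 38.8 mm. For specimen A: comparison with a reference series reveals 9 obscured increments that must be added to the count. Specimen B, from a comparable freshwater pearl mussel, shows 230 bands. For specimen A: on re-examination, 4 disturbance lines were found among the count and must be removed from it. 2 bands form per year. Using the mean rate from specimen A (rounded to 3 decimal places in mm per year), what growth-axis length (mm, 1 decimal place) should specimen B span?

Specimen A: correcting the raw count gives 359 − 4 + 9 = 364 true bands.
Specimen A: dividing by 2 bands per year: 364 / 2 = 182 years.
A: 38.8 mm over 182 years gives 38.8 / 182 ≈ 0.213 mm/yr.
Specimen B: 230 bands at 2 per year is 230 / 2 = 115 years. For B, 0.213 mm/year × 115 years = 24.5 mm.

24.5 mm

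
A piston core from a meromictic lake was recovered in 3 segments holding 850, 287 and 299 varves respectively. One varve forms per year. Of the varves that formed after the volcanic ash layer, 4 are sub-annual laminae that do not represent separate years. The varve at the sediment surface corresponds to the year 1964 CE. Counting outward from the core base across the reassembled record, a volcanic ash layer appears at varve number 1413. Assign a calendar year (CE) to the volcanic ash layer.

1945 CE

Total varves = 850 + 287 + 299 = 1436.
The volcanic ash layer sits at varve 1413 from the core base, so 1436 − 1413 = 23 varves formed after it.
23 − 4 false = 19 true varves after the volcanic ash layer.
Counting back 19 years from 1964 CE places the volcanic ash layer in 1964 − 19 = 1945 CE.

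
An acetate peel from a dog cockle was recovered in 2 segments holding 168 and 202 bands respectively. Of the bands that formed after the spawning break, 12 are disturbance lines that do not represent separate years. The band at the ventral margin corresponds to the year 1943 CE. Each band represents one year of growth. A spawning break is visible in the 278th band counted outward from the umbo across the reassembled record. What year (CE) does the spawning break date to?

1863 CE

Total bands = 168 + 202 = 370.
The spawning break sits at band 278 from the umbo, so 370 − 278 = 92 bands formed after it.
Removing the 12 false bands leaves 92 − 12 = 80 true bands beyond the spawning break.
The band at the ventral margin is 1943 CE, so the spawning break dates to 1943 − 80 = 1863 CE.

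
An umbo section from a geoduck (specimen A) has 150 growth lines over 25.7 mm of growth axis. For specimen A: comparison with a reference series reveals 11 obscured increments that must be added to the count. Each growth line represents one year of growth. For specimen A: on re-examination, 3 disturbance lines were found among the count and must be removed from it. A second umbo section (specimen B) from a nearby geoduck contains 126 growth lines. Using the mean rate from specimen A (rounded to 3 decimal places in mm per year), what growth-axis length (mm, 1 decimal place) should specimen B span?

20.5 mm

Specimen A: after corrections the count is 150 − 3 + 11 = 158 growth lines.
A: Extension rate ≈ 25.7 / 158 = 0.163 mm per year.
Length of B = 0.163 × 126 = 20.5 mm.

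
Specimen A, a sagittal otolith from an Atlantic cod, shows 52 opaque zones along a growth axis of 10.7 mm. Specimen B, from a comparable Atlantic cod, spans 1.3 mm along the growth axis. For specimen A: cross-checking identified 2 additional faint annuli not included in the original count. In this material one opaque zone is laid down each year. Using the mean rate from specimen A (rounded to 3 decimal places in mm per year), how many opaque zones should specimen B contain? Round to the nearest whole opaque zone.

7 opaque zones

Specimen A: correcting the raw count gives 52 + 2 = 54 true opaque zones.
A: 10.7 mm over 54 years gives 10.7 / 54 ≈ 0.198 mm/yr.
Specimen B: 1.3 mm / 0.198 mm per year = 6.57 years ≈ 7 opaque zones.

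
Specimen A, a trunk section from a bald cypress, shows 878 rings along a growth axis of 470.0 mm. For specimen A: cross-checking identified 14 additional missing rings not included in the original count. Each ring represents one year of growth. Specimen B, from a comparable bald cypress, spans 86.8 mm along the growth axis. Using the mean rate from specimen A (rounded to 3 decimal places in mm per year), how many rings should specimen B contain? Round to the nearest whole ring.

Specimen A: after corrections the count is 878 + 14 = 892 rings.
A: Extension rate ≈ 470.0 / 892 = 0.527 mm/yr.
Specimen B: 86.8 mm / 0.527 mm per year = 164.71 years ≈ 165 rings.

165 rings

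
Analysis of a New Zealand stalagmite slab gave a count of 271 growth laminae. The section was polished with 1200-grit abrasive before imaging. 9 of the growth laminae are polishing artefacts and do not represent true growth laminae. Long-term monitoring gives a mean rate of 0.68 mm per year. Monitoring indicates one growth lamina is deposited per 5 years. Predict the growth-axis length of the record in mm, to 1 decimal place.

Adjusted count: 271 − 9 = 262 growth laminae.
262 growth laminae at 5 years each span 262 × 5 = 1310 years.
Length ≈ 0.68 × 1310 = 890.8 mm.

890.8 mm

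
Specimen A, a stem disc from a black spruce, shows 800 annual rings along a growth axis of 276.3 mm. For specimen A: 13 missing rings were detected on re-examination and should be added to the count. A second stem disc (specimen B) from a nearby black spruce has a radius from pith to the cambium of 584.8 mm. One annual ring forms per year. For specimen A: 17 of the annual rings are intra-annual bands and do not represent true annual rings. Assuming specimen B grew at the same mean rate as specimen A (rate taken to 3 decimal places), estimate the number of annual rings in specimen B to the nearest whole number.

1685 annual rings

Specimen A: after corrections the count is 800 − 17 + 13 = 796 annual rings.
A: 276.3 mm over 796 years gives 276.3 / 796 ≈ 0.347 mm/yr.
Specimen B: 584.8 mm / 0.347 mm per year = 1685.30 years ≈ 1685 annual rings.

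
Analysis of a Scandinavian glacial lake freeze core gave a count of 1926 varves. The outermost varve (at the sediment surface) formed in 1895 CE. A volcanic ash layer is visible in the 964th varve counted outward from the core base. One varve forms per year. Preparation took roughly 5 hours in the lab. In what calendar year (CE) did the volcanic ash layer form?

1926 − 964 = 962 varves lie beyond the volcanic ash layer toward the sediment surface.
Counting back 962 years from 1895 CE places the volcanic ash layer in 1895 − 962 = 933 CE.

933 CE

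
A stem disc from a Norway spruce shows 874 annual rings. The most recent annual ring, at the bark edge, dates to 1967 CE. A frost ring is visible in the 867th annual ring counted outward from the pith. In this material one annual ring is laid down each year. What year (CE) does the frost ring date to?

Between annual ring 867 and the bark edge there are 874 − 867 = 7 annual rings.
1967 − 7 = 1960 CE.

1960 CE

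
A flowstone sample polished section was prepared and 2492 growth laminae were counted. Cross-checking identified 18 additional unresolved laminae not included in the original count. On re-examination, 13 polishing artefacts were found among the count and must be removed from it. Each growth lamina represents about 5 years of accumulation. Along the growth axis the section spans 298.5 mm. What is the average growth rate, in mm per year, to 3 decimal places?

0.024 mm per year

True growth lamina count = 2492 − 13 + 18 = 2497.
At 5 years per growth lamina, 2497 × 5 = 12485 years.
Mean rate = 298.5 mm / 12485 years ≈ 0.024 mm per year.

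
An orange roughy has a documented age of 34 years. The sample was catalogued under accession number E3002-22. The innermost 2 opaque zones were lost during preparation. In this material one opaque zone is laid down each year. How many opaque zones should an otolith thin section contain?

32 opaque zones

One opaque zone per year gives 34 opaque zones over 34 years.
34 − 2 missed = 32 opaque zones expected in the prepared section.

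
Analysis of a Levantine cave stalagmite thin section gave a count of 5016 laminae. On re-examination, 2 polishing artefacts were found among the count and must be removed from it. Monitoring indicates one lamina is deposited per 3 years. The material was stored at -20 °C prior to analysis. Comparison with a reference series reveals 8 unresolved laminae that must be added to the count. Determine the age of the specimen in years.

15066 yr

Correcting the raw count gives 5016 − 2 + 8 = 5022 true laminae.
At 3 years per lamina, 5022 × 3 = 15066 years.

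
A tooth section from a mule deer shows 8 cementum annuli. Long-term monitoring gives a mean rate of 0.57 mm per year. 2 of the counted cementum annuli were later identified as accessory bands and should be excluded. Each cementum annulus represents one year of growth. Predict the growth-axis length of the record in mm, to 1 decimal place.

After corrections the count is 8 − 2 = 6 cementum annuli.
6 years at 0.57 mm/year gives 0.57 × 6 = 3.4 mm.

3.4 mm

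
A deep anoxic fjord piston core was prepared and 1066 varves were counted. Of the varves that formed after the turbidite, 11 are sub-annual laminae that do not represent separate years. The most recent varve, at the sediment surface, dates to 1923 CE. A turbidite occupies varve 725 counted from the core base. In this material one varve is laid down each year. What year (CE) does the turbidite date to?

1593 CE

The turbidite sits at varve 725 from the core base, so 1066 − 725 = 341 varves formed after it.
341 − 11 false = 330 true varves after the turbidite.
The varve at the sediment surface is 1923 CE, so the turbidite dates to 1923 − 330 = 1593 CE.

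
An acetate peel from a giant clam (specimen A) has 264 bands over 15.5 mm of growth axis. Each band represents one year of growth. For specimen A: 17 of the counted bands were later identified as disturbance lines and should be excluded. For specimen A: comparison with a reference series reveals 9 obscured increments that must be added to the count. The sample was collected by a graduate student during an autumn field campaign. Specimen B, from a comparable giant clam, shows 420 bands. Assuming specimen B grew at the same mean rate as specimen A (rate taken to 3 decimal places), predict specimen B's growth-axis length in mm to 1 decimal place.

25.6 mm

Specimen A: correcting the raw count gives 264 − 17 + 9 = 256 true bands.
A: 15.5 mm over 256 years gives 15.5 / 256 ≈ 0.061 mm/yr.
For B, 0.061 mm/year × 420 years = 25.6 mm.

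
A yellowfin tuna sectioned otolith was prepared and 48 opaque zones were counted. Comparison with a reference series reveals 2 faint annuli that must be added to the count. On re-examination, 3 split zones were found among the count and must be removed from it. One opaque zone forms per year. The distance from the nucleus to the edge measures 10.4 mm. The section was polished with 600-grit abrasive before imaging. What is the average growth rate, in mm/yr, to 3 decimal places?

Adjusted count: 48 − 3 + 2 = 47 opaque zones.
Extension rate ≈ 10.4 / 47 = 0.221 mm/yr.

0.221 mm/yr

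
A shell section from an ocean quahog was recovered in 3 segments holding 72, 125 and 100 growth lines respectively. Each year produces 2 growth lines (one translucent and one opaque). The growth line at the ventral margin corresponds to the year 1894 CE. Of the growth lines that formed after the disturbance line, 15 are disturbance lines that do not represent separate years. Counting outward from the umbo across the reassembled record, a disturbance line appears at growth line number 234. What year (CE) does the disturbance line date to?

Total growth lines = 72 + 125 + 100 = 297.
297 − 234 = 63 growth lines lie beyond the disturbance line toward the ventral margin.
63 − 15 false = 48 true growth lines after the disturbance line.
Dividing by 2 growth lines per year: 48 / 2 = 24 years.
The growth line at the ventral margin is 1894 CE, so the disturbance line dates to 1894 − 24 = 1870 CE.

1870 CE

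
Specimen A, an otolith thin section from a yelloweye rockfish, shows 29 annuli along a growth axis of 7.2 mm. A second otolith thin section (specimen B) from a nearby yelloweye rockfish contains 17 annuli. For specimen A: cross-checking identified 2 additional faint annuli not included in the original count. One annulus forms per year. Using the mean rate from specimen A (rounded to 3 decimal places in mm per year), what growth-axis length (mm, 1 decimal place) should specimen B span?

Specimen A: true annulus count = 29 + 2 = 31.
A: Extension rate ≈ 7.2 / 31 = 0.232 mm per year.
For B, 0.232 mm/year × 17 years = 3.9 mm.

3.9 mm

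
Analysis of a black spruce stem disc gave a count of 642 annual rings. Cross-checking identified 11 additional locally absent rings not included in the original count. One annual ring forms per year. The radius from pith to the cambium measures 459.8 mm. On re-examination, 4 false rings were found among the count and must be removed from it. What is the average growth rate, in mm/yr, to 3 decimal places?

0.708 mm/yr

True annual ring count = 642 − 4 + 11 = 649.
459.8 mm over 649 years gives 459.8 / 649 ≈ 0.708 mm/yr.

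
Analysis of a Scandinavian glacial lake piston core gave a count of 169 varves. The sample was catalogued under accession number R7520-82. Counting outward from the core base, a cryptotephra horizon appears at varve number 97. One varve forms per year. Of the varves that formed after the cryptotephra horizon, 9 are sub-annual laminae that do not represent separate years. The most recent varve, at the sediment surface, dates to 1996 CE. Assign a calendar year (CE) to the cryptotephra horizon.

Between varve 97 and the sediment surface there are 169 − 97 = 72 varves.
72 − 9 false = 63 true varves after the cryptotephra horizon.
The varve at the sediment surface is 1996 CE, so the cryptotephra horizon dates to 1996 − 63 = 1933 CE.

1933 CE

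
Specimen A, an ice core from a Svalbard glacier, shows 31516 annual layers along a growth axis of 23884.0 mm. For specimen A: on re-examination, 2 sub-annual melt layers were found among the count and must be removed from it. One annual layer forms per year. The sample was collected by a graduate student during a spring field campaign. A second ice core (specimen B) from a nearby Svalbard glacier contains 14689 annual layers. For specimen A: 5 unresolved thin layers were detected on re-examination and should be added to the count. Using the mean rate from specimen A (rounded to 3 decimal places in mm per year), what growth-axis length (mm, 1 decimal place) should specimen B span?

11134.3 mm

Specimen A: after corrections the count is 31516 − 2 + 5 = 31519 annual layers.
A: 23884.0 mm over 31519 years gives 23884.0 / 31519 ≈ 0.758 mm/yr.
For B, 0.758 mm/year × 14689 years = 11134.3 mm.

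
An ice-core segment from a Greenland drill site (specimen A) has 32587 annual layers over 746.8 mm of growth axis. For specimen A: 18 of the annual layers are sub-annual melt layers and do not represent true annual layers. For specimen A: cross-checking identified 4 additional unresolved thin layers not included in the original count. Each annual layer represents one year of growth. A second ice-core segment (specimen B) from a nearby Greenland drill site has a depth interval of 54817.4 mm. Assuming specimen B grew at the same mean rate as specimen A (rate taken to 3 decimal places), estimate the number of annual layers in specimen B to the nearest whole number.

2383365 annual layers

Specimen A: true annual layer count = 32587 − 18 + 4 = 32573.
A: Mean rate = 746.8 mm / 32573 years ≈ 0.023 mm/year.
B spans 54817.4 / 0.023 = 2383365.22 years ≈ 2383365 annual layers.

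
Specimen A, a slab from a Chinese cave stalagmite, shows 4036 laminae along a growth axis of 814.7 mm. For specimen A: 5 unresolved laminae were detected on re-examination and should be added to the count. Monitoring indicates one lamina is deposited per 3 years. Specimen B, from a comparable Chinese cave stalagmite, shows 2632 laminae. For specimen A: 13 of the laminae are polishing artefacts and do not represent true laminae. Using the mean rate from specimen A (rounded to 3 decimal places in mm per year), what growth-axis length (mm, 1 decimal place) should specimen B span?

Specimen A: correcting the raw count gives 4036 − 13 + 5 = 4028 true laminae.
Specimen A: 4028 laminae at 3 years each span 4028 × 3 = 12084 years.
A: Mean rate = 814.7 mm / 12084 years ≈ 0.067 mm/yr.
Specimen B: at 3 years per lamina, 2632 × 3 = 7896 years. Length of B = 0.067 × 7896 = 529.0 mm.

529.0 mm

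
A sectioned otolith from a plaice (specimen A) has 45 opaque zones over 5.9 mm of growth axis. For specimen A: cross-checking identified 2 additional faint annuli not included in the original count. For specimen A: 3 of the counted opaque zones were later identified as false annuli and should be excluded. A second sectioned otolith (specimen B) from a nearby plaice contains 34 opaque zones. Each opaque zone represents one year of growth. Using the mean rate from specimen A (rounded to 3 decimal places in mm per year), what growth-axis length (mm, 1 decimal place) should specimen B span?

Specimen A: after corrections the count is 45 − 3 + 2 = 44 opaque zones.
A: 5.9 mm over 44 years gives 5.9 / 44 ≈ 0.134 mm/year.
For B, 0.134 mm/year × 34 years = 4.6 mm.

4.6 mm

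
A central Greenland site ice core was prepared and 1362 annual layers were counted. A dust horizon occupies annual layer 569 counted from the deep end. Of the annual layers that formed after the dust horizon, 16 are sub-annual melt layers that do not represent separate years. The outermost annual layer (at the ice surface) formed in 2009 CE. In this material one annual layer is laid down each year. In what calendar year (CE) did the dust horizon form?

1232 CE

The dust horizon sits at annual layer 569 from the deep end, so 1362 − 569 = 793 annual layers formed after it.
Excluding 16 false annual layers: 793 − 16 = 777.
The annual layer at the ice surface is 2009 CE, so the dust horizon dates to 2009 − 777 = 1232 CE.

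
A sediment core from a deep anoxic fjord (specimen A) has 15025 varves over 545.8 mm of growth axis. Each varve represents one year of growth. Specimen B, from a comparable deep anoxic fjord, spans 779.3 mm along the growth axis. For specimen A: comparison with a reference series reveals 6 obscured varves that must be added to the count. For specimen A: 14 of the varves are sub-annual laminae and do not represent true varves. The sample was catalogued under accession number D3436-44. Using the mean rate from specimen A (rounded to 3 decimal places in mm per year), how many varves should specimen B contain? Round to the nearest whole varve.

Specimen A: after corrections the count is 15025 − 14 + 6 = 15017 varves.
A: Extension rate ≈ 545.8 / 15017 = 0.036 mm/year.
For B, 779.3 / 0.036 = 21647.22 years ≈ 21647 varves.

21647 varves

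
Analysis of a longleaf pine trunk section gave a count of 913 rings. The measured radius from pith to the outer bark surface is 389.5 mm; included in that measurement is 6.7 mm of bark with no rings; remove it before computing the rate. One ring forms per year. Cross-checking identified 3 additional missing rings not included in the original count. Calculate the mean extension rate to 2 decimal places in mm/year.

True ring count = 913 + 3 = 916.
The growth record spans 389.5 − 6.7 = 382.8 mm.
Mean rate = 382.8 mm / 916 years ≈ 0.42 mm/year.

0.42 mm/year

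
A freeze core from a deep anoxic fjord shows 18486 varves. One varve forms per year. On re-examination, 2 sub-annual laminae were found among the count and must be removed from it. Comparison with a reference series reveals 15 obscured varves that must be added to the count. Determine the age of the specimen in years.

18499 years

Correcting the raw count gives 18486 − 2 + 15 = 18499 true varves.
With a one-to-one varve periodicity this is 18499 years.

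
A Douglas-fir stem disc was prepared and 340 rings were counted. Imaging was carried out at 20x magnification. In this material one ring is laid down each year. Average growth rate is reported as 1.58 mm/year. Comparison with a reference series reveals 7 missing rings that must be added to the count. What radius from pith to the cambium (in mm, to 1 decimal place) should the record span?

After corrections the count is 340 + 7 = 347 rings.
Length ≈ 1.58 × 347 = 548.3 mm.

548.3 mm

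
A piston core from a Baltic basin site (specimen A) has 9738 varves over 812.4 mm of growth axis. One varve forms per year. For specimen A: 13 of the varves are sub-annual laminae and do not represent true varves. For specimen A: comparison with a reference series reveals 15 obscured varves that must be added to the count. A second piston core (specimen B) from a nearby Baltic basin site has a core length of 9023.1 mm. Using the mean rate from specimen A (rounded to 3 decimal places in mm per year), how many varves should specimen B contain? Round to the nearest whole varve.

108712 varves

Specimen A: true varve count = 9738 − 13 + 15 = 9740.
A: 812.4 mm over 9740 years gives 812.4 / 9740 ≈ 0.083 mm/year.
Specimen B: 9023.1 mm / 0.083 mm per year = 108712.05 years ≈ 108712 varves.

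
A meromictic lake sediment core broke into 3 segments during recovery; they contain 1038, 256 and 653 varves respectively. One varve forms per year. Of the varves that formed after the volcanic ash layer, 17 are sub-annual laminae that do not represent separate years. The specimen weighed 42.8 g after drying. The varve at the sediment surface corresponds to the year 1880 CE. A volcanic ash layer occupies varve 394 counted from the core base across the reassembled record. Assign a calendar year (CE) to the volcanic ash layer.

Total varves = 1038 + 256 + 653 = 1947.
1947 − 394 = 1553 varves lie beyond the volcanic ash layer toward the sediment surface.
Removing the 17 false varves leaves 1553 − 17 = 1536 true varves beyond the volcanic ash layer.
1880 − 1536 = 344 CE.

344 CE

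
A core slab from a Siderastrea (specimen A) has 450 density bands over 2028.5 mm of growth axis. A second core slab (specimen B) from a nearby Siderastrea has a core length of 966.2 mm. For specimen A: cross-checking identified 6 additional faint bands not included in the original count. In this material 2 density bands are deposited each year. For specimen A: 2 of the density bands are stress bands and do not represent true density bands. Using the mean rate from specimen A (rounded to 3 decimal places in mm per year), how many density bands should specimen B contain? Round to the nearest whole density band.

Specimen A: adjusted count: 450 − 2 + 6 = 454 density bands.
Specimen A: dividing by 2 density bands per year: 454 / 2 = 227 years.
A: 2028.5 mm over 227 years gives 2028.5 / 227 ≈ 8.936 mm/year.
B spans 966.2 / 8.936 = 108.12 years; at 2 density bands per year that is 108.12 × 2 ≈ 216 density bands.

216 density bands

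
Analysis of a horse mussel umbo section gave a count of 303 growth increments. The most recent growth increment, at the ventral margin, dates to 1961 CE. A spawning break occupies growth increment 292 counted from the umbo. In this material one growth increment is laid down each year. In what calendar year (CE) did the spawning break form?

1950 CE

The spawning break sits at growth increment 292 from the umbo, so 303 − 292 = 11 growth increments formed after it.
Counting back 11 years from 1961 CE places the spawning break in 1961 − 11 = 1950 CE.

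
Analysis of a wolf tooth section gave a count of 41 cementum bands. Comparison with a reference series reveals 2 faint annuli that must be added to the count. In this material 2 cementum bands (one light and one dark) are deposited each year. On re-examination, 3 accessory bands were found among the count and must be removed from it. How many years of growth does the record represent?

20 years

True cementum band count = 41 − 3 + 2 = 40.
40 cementum bands at 2 per year is 40 / 2 = 20 years.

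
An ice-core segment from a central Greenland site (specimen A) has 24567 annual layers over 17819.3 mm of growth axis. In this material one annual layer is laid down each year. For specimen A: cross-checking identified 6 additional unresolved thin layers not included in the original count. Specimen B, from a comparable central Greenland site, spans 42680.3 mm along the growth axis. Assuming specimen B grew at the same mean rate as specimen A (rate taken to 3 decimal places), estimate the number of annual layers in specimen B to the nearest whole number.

58869 annual layers

Specimen A: correcting the raw count gives 24567 + 6 = 24573 true annual layers.
A: Mean rate = 17819.3 mm / 24573 years ≈ 0.725 mm per year.
For B, 42680.3 / 0.725 = 58869.38 years ≈ 58869 annual layers.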